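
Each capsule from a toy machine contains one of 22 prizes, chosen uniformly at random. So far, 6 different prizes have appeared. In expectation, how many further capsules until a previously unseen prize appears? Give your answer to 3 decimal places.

Each capsule yields a new prize with probability (22-6)/22 = 16/22, so the wait is geometric with mean 22/16.
E = 22/16 = 1.3750.

1.375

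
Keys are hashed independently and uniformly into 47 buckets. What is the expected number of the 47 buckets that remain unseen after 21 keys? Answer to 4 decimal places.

For each bucket, P(unseen after 21) = (46/47)^21 = 0.63659.
By linearity of expectation, E[unseen] = 47·(46/47)^21 = 29.91970.

29.9197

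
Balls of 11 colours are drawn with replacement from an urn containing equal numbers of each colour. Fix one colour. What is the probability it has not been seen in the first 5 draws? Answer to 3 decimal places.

On each draw the fixed colour fails to appear with probability 10/11.
P(still missing after 5) = (10/11)^5 = 0.6209.

0.621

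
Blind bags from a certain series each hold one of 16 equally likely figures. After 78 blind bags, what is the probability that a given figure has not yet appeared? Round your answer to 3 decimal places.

0.007

On each blind bag the fixed figure fails to appear with probability 15/16.
P(still missing after 78) = (15/16)^78 = 0.0065.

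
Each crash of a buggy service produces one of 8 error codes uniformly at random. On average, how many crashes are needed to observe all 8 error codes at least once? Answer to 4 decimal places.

After k distinct error codes have appeared, the next crash gives a new one with probability (8-k)/8, so the expected wait for the (k+1)-th is 8/(8-k).
E[T] = 8/8 + 8/7 + 8/6 + ... + 8/2 + 8/1 = 8·H_{8}.
H_{8} = 2.71786, so E[T] = 21.74286.

21.7429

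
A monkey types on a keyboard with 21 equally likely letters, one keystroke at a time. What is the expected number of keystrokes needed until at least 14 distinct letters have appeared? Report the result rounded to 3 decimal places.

22.103

Going from k to k+1 distinct takes a geometric number of keystrokes with mean 21/(21-k).
Sum over k = 0,...,13: E = 21/21 + 21/20 + 21/19 + ... + 21/9 + 21/8 = 22.1025.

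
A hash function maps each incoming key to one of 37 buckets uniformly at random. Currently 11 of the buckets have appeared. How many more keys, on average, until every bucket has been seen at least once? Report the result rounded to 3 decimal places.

142.614

With k distinct buckets already seen, the next new one takes an expected 37/(37-k) keys.
Sum over k = 11,...,36: E = 37/26 + 37/25 + 37/24 + ... + 37/2 + 37/1 = 142.6135.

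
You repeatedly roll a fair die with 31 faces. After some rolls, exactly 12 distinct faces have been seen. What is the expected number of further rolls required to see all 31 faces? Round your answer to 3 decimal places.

109.980

From k distinct to k+1 distinct takes on average 31/(31-k) rolls.
Sum over k = 12,...,30: E = 31/19 + 31/18 + 31/17 + ... + 31/2 + 31/1 = 109.9799.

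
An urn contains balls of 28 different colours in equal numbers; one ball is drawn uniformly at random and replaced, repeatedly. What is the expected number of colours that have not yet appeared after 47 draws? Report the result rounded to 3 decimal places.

5.068

For each colour, P(unseen after 47) = (27/28)^47 = 0.1810.
By linearity of expectation, E[unseen] = 28·(27/28)^47 = 5.0679.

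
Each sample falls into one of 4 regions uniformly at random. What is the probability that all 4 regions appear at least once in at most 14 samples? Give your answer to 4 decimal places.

By inclusion–exclusion over which regions are missing,
P(all seen) = Σ_{j=0}^{4} (-1)^j C(4,j)((4-j)/4)^14
= 1.00000 - 0.07127 + 0.00037 - 0.00000 + 0.00000
= 0.92909.

0.9291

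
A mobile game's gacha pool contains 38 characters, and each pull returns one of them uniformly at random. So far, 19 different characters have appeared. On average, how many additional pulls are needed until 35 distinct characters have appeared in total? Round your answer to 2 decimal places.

65.15

With k distinct characters already seen, the next new one takes an expected 38/(38-k) pulls.
Sum over k = 19,...,34: E = 38/19 + 38/18 + 38/17 + ... + 38/5 + 38/4 = 65.147.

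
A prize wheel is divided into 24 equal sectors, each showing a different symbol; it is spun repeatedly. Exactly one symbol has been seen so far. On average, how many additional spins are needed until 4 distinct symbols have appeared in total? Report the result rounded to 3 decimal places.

3.277

With k distinct symbols already seen, the next new one takes an expected 24/(24-k) spins.
Sum over k = 1,...,3: E = 24/23 + 24/22 + 24/21 = 3.2772.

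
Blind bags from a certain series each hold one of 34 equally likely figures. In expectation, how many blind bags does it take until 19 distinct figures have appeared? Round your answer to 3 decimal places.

27.199

With k distinct figures already seen, the next new one arrives after an expected 34/(34-k) blind bags.
Sum over k = 0,...,18: E = 34/34 + 34/33 + 34/32 + ... + 34/17 + 34/16 = 27.1994.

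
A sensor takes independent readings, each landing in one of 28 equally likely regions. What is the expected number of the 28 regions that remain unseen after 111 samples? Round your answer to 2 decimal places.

0.49

For each region, P(unseen after 111) = (27/28)^111 = 0.018.
By linearity of expectation, E[unseen] = 28·(27/28)^111 = 0.494.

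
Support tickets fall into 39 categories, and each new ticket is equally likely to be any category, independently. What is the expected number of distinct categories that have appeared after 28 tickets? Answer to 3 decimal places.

For each category, P(seen in 28 tickets) = 1 - (38/39)^28 = 0.5168.
By linearity of expectation, E[distinct seen] = 39·(1 - (38/39)^28) = 20.1550.

20.155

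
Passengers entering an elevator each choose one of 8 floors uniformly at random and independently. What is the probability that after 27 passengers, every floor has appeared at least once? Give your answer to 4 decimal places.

0.7943

Let A_i be the event that floor i is missing after 27 passengers. By inclusion–exclusion on the A_i,
P(all seen) = Σ_{j=0}^{8} (-1)^j C(8,j)((8-j)/8)^27
= 1.00000 - 0.21742 + 0.01185 - 0.00017 + 0.00000 - 0.00000 + 0.00000 - 0.00000 + 0.00000
= 0.79426.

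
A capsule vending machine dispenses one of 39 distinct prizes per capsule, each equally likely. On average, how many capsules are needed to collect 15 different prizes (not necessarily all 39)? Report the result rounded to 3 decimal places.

With k distinct prizes already seen, the next new one arrives after an expected 39/(39-k) capsules.
Sum over k = 0,...,14: E = 39/39 + 39/38 + 39/37 + ... + 39/26 + 39/25 = 18.6258.

18.626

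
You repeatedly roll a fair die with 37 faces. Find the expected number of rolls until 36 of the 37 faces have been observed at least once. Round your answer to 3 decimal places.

118.459

Going from k to k+1 distinct takes a geometric number of rolls with mean 37/(37-k).
Sum over k = 0,...,35: E = 37/37 + 37/36 + 37/35 + ... + 37/3 + 37/2 = 118.4587.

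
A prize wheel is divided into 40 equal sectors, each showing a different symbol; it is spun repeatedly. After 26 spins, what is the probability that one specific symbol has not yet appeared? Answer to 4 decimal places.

On each spin the fixed symbol fails to appear with probability 39/40.
P(still missing after 26) = (39/40)^26 = 0.51775.

0.5177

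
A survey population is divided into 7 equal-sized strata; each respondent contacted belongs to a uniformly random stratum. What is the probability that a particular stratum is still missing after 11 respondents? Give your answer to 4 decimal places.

0.1835

Each respondent misses the fixed stratum with probability (7-1)/7 = 6/7, independently.
P(still missing after 11) = (6/7)^11 = 0.18348.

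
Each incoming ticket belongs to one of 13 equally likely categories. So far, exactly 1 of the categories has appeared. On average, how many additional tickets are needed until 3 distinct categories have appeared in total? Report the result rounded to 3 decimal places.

2.265

The wait to go from k to k+1 distinct categories is geometric with mean 13/(13-k).
Sum over k = 1,...,2: E = 13/12 + 13/11 = 2.2652.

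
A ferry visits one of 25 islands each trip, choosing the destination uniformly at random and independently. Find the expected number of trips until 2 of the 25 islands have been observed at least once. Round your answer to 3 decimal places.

2.042

With k distinct islands already seen, the next new one arrives after an expected 25/(25-k) trips.
Sum over k = 0,...,1: E = 25/25 + 25/24 = 2.0417.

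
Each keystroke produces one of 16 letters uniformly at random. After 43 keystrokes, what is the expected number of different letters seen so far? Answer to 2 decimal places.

15.00

For each letter, P(seen in 43 keystrokes) = 1 - (15/16)^43 = 0.938.
By linearity of expectation, E[distinct seen] = 16·(1 - (15/16)^43) = 15.003.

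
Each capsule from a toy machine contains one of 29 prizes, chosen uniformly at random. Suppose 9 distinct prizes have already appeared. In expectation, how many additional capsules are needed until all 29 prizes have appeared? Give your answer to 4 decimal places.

With k distinct prizes already seen, the next new one takes an expected 29/(29-k) capsules.
Sum over k = 9,...,28: E = 29/20 + 29/19 + 29/18 + ... + 29/2 + 29/1 = 104.33445.

104.3345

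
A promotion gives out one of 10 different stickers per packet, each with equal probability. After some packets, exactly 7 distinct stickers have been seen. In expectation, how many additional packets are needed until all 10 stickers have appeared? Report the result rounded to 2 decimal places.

With k distinct stickers already seen, the next new one takes an expected 10/(10-k) packets.
Sum over k = 7,...,9: E = 10/3 + 10/2 + 10/1 = 18.333.

18.33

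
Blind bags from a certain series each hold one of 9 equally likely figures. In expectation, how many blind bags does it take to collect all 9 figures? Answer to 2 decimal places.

25.46

The wait to go from k to k+1 distinct figures is geometric with mean 9/(9-k).
E[T] = 9/9 + 9/8 + 9/7 + ... + 9/2 + 9/1 = 9·H_{9}.
H_{9} = 2.829, so E[T] = 25.461.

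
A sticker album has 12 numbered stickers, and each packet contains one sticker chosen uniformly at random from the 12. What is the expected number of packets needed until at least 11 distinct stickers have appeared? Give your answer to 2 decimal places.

With k distinct stickers already seen, the next new one arrives after an expected 12/(12-k) packets.
Sum over k = 0,...,10: E = 12/12 + 12/11 + 12/10 + ... + 12/3 + 12/2 = 25.239.

25.24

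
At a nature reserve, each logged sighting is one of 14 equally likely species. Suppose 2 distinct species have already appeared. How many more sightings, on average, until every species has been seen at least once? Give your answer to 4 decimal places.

The wait to go from k to k+1 distinct species is geometric with mean 14/(14-k).
Sum over k = 2,...,13: E = 14/12 + 14/11 + 14/10 + ... + 14/2 + 14/1 = 43.44495.

43.4449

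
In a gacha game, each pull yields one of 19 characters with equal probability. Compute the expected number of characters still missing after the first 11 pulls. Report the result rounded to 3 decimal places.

10.482

For each character, P(unseen after 11) = (18/19)^11 = 0.5517.
By linearity of expectation, E[unseen] = 19·(18/19)^11 = 10.4824.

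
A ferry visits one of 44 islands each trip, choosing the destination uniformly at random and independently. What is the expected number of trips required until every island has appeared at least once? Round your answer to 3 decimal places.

192.400

Split into phases: going from k distinct to k+1 distinct takes on average 44/(44-k) trips.
E[T] = 44/44 + 44/43 + 44/42 + ... + 44/2 + 44/1 = 44·H_{44}.
H_{44} = 4.3727, so E[T] = 192.3999.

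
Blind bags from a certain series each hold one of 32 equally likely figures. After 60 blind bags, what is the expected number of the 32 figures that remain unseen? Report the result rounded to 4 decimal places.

4.7627

For each figure, P(unseen after 60) = (31/32)^60 = 0.14883.
By linearity of expectation, E[unseen] = 32·(31/32)^60 = 4.76270.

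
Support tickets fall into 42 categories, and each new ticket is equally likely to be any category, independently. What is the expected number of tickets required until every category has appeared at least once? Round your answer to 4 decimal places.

Split into phases: going from k distinct to k+1 distinct takes on average 42/(42-k) tickets.
E[T] = 42/42 + 42/41 + 42/40 + ... + 42/2 + 42/1 = 42·H_{42}.
H_{42} = 4.32674, so E[T] = 181.72320.

181.7232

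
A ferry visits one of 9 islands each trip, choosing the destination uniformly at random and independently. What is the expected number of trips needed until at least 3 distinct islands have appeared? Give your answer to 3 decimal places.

3.411

With k distinct islands already seen, the next new one arrives after an expected 9/(9-k) trips.
Sum over k = 0,...,2: E = 9/9 + 9/8 + 9/7 = 3.4107.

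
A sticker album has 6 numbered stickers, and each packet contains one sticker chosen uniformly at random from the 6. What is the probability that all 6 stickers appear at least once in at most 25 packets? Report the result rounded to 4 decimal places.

By inclusion–exclusion over which stickers are missing,
P(all seen) = Σ_{j=0}^{6} (-1)^j C(6,j)((6-j)/6)^25
= 1.00000 - 0.06290 + 0.00059 - 0.00000 + 0.00000 - 0.00000 + 0.00000
= 0.93770.

0.9377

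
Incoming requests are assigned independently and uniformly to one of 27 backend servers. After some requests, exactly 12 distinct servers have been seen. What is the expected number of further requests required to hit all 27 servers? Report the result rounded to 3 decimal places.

The wait to go from k to k+1 distinct servers is geometric with mean 27/(27-k).
Sum over k = 12,...,26: E = 27/15 + 27/14 + 27/13 + ... + 27/2 + 27/1 = 89.5922.

89.592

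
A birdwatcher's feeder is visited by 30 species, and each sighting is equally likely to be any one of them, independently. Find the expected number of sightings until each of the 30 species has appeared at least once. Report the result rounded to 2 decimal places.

Split into phases: going from k distinct to k+1 distinct takes on average 30/(30-k) sightings.
E[T] = 30/30 + 30/29 + 30/28 + ... + 30/2 + 30/1 = 30·H_{30}.
H_{30} = 3.995, so E[T] = 119.850.

119.85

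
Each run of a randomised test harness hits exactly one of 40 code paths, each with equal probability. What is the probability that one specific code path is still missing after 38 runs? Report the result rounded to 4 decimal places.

Each run misses the fixed code path with probability (40-1)/40 = 39/40, independently.
P(still missing after 38) = (39/40)^38 = 0.38210.

0.3821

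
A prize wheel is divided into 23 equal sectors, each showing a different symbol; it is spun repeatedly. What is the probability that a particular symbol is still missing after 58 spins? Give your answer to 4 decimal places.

Each spin misses the fixed symbol with probability (23-1)/23 = 22/23, independently.
P(still missing after 58) = (22/23)^58 = 0.07591.

0.0759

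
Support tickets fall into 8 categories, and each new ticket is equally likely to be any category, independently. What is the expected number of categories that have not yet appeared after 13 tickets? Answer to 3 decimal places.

For each category, P(unseen after 13) = (7/8)^13 = 0.1762.
By linearity of expectation, E[unseen] = 8·(7/8)^13 = 1.4099.

1.410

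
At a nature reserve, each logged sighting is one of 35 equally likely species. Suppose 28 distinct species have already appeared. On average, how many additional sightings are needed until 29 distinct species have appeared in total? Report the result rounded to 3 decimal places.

5.000

The wait to go from k to k+1 distinct species is geometric with mean 35/(35-k).
Only the k = 28 term is needed: E = 35/7 = 5.0000.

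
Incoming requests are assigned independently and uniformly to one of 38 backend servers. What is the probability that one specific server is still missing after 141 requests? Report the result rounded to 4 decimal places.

0.0233

Each request misses the fixed server with probability (38-1)/38 = 37/38, independently.
P(still missing after 141) = (37/38)^141 = 0.02328.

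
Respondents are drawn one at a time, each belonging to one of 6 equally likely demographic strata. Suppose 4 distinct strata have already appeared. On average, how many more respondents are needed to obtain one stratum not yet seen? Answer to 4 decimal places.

3.0000

The number of respondents until the next new stratum is geometric with success probability 2/6, so its mean is 6/2.
E = 6/2 = 3.00000.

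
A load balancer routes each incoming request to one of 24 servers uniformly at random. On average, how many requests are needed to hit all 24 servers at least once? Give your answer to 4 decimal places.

90.6230

The wait to go from k to k+1 distinct servers is geometric with mean 24/(24-k).
E[T] = 24/24 + 24/23 + 24/22 + ... + 24/2 + 24/1 = 24·H_{24}.
H_{24} = 3.77596, so E[T] = 90.62300.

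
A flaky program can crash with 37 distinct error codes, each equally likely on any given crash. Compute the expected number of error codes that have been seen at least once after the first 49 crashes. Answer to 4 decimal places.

For each error code, P(seen in 49 crashes) = 1 - (36/37)^49 = 0.73882.
By linearity of expectation, E[distinct seen] = 37·(1 - (36/37)^49) = 27.33638.

27.3364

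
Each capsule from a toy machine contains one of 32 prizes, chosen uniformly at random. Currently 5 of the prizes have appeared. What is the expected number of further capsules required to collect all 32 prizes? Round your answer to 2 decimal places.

124.53

With k distinct prizes already seen, the next new one takes an expected 32/(32-k) capsules.
Sum over k = 5,...,31: E = 32/27 + 32/26 + 32/25 + ... + 32/2 + 32/1 = 124.527.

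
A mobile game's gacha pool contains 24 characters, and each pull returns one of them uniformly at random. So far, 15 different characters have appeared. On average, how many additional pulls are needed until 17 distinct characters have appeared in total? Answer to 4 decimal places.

5.6667

With k distinct characters already seen, the next new one takes an expected 24/(24-k) pulls.
Sum over k = 15,...,16: E = 24/9 + 24/8 = 5.66667.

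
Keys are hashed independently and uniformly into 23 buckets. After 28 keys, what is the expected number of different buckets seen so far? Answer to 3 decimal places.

16.375

For each bucket, P(seen in 28 keys) = 1 - (22/23)^28 = 0.7120.
By linearity of expectation, E[distinct seen] = 23·(1 - (22/23)^28) = 16.3750.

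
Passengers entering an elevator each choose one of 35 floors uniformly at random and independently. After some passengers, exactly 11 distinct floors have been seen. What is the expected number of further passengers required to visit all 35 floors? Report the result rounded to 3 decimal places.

From k distinct to k+1 distinct takes on average 35/(35-k) passengers.
Sum over k = 11,...,34: E = 35/24 + 35/23 + 35/22 + ... + 35/2 + 35/1 = 132.1585.

132.159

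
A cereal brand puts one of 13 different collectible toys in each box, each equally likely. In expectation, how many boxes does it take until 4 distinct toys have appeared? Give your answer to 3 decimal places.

With k distinct toys already seen, the next new one arrives after an expected 13/(13-k) boxes.
Sum over k = 0,...,3: E = 13/13 + 13/12 + 13/11 + 13/10 = 4.5652.

4.565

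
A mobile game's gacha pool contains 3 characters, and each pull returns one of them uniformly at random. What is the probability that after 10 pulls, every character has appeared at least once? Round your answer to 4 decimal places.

Let A_i be the event that character i is missing after 10 pulls. By inclusion–exclusion on the A_i,
P(all seen) = Σ_{j=0}^{3} (-1)^j C(3,j)((3-j)/3)^10
= 1.00000 - 0.05202 + 0.00005 - 0.00000
= 0.94803.

0.9480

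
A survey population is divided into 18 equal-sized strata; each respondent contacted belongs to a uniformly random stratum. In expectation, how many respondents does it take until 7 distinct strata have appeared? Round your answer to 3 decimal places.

8.554

With k distinct strata already seen, the next new one arrives after an expected 18/(18-k) respondents.
Sum over k = 0,...,6: E = 18/18 + 18/17 + 18/16 + ... + 18/13 + 18/12 = 8.5542.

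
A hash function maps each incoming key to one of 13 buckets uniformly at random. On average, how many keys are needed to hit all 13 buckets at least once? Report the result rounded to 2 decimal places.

The wait to go from k to k+1 distinct buckets is geometric with mean 13/(13-k).
E[T] = 13/13 + 13/12 + 13/11 + ... + 13/2 + 13/1 = 13·H_{13}.
H_{13} = 3.180, so E[T] = 41.342.

41.34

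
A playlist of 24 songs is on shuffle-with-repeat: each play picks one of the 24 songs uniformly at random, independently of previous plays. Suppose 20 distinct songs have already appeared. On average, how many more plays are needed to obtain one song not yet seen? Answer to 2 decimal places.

The number of plays until the next new song is geometric with success probability 4/24, so its mean is 24/4.
E = 24/4 = 6.000.

6.00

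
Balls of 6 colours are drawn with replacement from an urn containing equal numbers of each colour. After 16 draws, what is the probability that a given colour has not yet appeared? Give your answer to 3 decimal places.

0.054

Each draw misses the fixed colour with probability (6-1)/6 = 5/6, independently.
P(still missing after 16) = (5/6)^16 = 0.0541.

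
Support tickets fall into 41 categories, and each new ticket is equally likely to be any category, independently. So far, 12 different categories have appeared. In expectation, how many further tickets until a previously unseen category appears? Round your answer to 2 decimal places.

The number of tickets until the next new category is geometric with success probability 29/41, so its mean is 41/29.
E = 41/29 = 1.414.

1.41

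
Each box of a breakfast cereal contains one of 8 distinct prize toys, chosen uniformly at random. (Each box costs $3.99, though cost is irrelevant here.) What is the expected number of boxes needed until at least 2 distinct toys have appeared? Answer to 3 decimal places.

2.143

With k distinct toys already seen, the next new one arrives after an expected 8/(8-k) boxes.
Sum over k = 0,...,1: E = 8/8 + 8/7 = 2.1429.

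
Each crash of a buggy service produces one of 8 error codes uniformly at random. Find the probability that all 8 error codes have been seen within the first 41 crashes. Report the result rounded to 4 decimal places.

0.9667

By inclusion–exclusion over which error codes are missing,
P(all seen) = Σ_{j=0}^{8} (-1)^j C(8,j)((8-j)/8)^41
= 1.00000 - 0.03353 + 0.00021 - 0.00000 + 0.00000 - 0.00000 + 0.00000 - 0.00000 + 0.00000
= 0.96668.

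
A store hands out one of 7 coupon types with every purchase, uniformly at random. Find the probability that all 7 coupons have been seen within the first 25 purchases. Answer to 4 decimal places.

0.8562

By inclusion–exclusion over which coupons are missing,
P(all seen) = Σ_{j=0}^{7} (-1)^j C(7,j)((7-j)/7)^25
= 1.00000 - 0.14840 + 0.00467 - 0.00003 + 0.00000 - 0.00000 + 0.00000 - 0.00000
= 0.85624.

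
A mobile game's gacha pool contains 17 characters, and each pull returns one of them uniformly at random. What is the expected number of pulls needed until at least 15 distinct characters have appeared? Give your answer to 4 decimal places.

With k distinct characters already seen, the next new one arrives after an expected 17/(17-k) pulls.
Sum over k = 0,...,14: E = 17/17 + 17/16 + 17/15 + ... + 17/4 + 17/3 = 32.97239.

32.9724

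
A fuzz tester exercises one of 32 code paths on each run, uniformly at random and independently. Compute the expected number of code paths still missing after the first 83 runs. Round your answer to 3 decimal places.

For each code path, P(unseen after 83) = (31/32)^83 = 0.0717.
By linearity of expectation, E[unseen] = 32·(31/32)^83 = 2.2947.

2.295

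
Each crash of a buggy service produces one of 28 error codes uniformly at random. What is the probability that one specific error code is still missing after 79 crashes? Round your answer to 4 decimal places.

Each crash misses the fixed error code with probability (28-1)/28 = 27/28, independently.
P(still missing after 79) = (27/28)^79 = 0.05653.

0.0565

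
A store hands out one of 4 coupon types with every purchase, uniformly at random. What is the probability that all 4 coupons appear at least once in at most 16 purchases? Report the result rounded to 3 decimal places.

0.960

Let A_i be the event that coupon i is missing after 16 purchases. By inclusion–exclusion on the A_i,
P(all seen) = Σ_{j=0}^{4} (-1)^j C(4,j)((4-j)/4)^16
= 1.0000 - 0.0401 + 0.0001 - 0.0000 + 0.0000
= 0.9600.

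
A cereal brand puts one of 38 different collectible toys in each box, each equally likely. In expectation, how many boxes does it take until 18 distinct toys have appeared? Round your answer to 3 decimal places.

With k distinct toys already seen, the next new one arrives after an expected 38/(38-k) boxes.
Sum over k = 0,...,17: E = 38/38 + 38/37 + 38/36 + ... + 38/22 + 38/21 = 23.9462.

23.946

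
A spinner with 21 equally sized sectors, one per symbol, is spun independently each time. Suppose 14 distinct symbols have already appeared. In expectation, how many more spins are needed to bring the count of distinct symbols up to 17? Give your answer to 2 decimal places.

10.70

From k distinct to k+1 distinct takes on average 21/(21-k) spins.
Sum over k = 14,...,16: E = 21/7 + 21/6 + 21/5 = 10.700.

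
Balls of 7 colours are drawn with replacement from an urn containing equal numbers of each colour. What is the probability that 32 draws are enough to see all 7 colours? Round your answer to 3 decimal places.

By inclusion–exclusion over which colours are missing,
P(all seen) = Σ_{j=0}^{7} (-1)^j C(7,j)((7-j)/7)^32
= 1.0000 - 0.0504 + 0.0004 - 0.0000 + 0.0000 - 0.0000 + 0.0000 - 0.0000
= 0.9500.

0.950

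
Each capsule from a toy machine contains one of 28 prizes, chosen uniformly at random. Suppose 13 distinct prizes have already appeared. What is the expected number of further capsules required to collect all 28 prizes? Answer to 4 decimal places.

From k distinct to k+1 distinct takes on average 28/(28-k) capsules.
Sum over k = 13,...,27: E = 28/15 + 28/14 + 28/13 + ... + 28/2 + 28/1 = 92.91041.

92.9104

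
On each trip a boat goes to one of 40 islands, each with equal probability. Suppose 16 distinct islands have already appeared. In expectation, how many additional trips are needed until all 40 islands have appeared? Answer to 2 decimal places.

The wait to go from k to k+1 distinct islands is geometric with mean 40/(40-k).
Sum over k = 16,...,39: E = 40/24 + 40/23 + 40/22 + ... + 40/2 + 40/1 = 151.038.

151.04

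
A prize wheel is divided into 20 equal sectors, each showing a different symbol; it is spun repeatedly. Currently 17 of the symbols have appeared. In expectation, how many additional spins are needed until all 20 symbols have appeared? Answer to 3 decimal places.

36.667

The wait to go from k to k+1 distinct symbols is geometric with mean 20/(20-k).
Sum over k = 17,...,19: E = 20/3 + 20/2 + 20/1 = 36.6667.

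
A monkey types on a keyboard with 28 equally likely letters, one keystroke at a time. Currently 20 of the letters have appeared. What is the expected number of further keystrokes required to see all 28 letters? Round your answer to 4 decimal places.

76.1000

From k distinct to k+1 distinct takes on average 28/(28-k) keystrokes.
Sum over k = 20,...,27: E = 28/8 + 28/7 + 28/6 + ... + 28/2 + 28/1 = 76.10000.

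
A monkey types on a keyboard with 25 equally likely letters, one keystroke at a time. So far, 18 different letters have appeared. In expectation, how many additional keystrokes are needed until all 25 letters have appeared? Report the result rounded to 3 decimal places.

64.821

With k distinct letters already seen, the next new one takes an expected 25/(25-k) keystrokes.
Sum over k = 18,...,24: E = 25/7 + 25/6 + 25/5 + ... + 25/2 + 25/1 = 64.8214.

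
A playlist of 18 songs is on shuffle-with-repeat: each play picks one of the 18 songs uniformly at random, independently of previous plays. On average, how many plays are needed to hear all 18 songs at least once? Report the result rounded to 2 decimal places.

62.91

The wait to go from k to k+1 distinct songs is geometric with mean 18/(18-k).
E[T] = 18/18 + 18/17 + 18/16 + ... + 18/2 + 18/1 = 18·H_{18}.
H_{18} = 3.495, so E[T] = 62.912.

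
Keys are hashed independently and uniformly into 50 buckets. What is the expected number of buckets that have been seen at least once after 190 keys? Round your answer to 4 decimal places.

48.9237

For each bucket, P(seen in 190 keys) = 1 - (49/50)^190 = 0.97847.
By linearity of expectation, E[distinct seen] = 50·(1 - (49/50)^190) = 48.92372.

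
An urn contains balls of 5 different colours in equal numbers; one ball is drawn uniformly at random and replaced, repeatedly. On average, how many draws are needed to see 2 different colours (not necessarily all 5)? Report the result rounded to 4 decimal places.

With k distinct colours already seen, the next new one arrives after an expected 5/(5-k) draws.
Sum over k = 0,...,1: E = 5/5 + 5/4 = 2.25000.

2.2500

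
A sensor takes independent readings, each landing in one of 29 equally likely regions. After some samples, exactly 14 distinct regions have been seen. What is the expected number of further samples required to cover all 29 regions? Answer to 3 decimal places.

With k distinct regions already seen, the next new one takes an expected 29/(29-k) samples.
Sum over k = 14,...,28: E = 29/15 + 29/14 + 29/13 + ... + 29/2 + 29/1 = 96.2286.

96.229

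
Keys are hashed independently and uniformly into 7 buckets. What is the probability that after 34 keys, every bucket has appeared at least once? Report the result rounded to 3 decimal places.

0.963

Let A_i be the event that bucket i is missing after 34 keys. By inclusion–exclusion on the A_i,
P(all seen) = Σ_{j=0}^{7} (-1)^j C(7,j)((7-j)/7)^34
= 1.0000 - 0.0371 + 0.0002 - 0.0000 + 0.0000 - 0.0000 + 0.0000 - 0.0000
= 0.9632.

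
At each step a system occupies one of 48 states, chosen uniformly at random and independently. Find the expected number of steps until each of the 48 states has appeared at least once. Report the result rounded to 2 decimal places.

214.02

Split into phases: going from k distinct to k+1 distinct takes on average 48/(48-k) steps.
E[T] = 48/48 + 48/47 + 48/46 + ... + 48/2 + 48/1 = 48·H_{48}.
H_{48} = 4.459, so E[T] = 214.022.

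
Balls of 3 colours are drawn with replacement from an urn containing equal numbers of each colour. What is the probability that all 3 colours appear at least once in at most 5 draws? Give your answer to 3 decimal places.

0.617

By inclusion–exclusion over which colours are missing,
P(all seen) = Σ_{j=0}^{3} (-1)^j C(3,j)((3-j)/3)^5
= 1.0000 - 0.3951 + 0.0123 - 0.0000
= 0.6173.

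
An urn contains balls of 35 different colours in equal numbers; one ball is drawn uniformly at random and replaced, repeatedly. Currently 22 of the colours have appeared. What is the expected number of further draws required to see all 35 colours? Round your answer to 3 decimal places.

111.305

The wait to go from k to k+1 distinct colours is geometric with mean 35/(35-k).
Sum over k = 22,...,34: E = 35/13 + 35/12 + 35/11 + ... + 35/2 + 35/1 = 111.3047.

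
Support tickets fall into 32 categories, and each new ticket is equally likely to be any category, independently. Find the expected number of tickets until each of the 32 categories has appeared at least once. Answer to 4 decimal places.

129.8718

Split into phases: going from k distinct to k+1 distinct takes on average 32/(32-k) tickets.
E[T] = 32/32 + 32/31 + 32/30 + ... + 32/2 + 32/1 = 32·H_{32}.
H_{32} = 4.05850, so E[T] = 129.87185.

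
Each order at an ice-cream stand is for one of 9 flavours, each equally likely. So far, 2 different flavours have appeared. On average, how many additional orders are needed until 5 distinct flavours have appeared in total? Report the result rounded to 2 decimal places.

With k distinct flavours already seen, the next new one takes an expected 9/(9-k) orders.
Sum over k = 2,...,4: E = 9/7 + 9/6 + 9/5 = 4.586.

4.59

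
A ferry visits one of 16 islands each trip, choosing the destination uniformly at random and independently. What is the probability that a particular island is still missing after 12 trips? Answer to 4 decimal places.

0.4610

Each trip misses the fixed island with probability (16-1)/16 = 15/16, independently.
P(still missing after 12) = (15/16)^12 = 0.46095.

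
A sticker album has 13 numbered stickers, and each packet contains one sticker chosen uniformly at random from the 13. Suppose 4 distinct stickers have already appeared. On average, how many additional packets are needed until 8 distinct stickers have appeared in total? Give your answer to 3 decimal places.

7.093

With k distinct stickers already seen, the next new one takes an expected 13/(13-k) packets.
Sum over k = 4,...,7: E = 13/9 + 13/8 + 13/7 + 13/6 = 7.0933.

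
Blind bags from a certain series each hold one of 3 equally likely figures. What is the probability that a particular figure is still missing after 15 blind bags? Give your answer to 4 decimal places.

0.0023

Each blind bag misses the fixed figure with probability (3-1)/3 = 2/3, independently.
P(still missing after 15) = (2/3)^15 = 0.00228.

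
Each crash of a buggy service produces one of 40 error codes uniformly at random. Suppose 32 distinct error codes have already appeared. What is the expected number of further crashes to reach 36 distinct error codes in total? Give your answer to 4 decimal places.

25.3810

From k distinct to k+1 distinct takes on average 40/(40-k) crashes.
Sum over k = 32,...,35: E = 40/8 + 40/7 + 40/6 + 40/5 = 25.38095.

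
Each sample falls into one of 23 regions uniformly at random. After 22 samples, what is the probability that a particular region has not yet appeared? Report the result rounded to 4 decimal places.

Each sample misses the fixed region with probability (23-1)/23 = 22/23, independently.
P(still missing after 22) = (22/23)^22 = 0.37609.

0.3761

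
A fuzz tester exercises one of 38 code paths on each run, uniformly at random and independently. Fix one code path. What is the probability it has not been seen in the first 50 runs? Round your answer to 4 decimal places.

0.2636

On each run the fixed code path fails to appear with probability 37/38.
P(still missing after 50) = (37/38)^50 = 0.26358.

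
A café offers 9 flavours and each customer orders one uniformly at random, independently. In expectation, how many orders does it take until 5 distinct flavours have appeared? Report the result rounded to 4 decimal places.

6.7107

With k distinct flavours already seen, the next new one arrives after an expected 9/(9-k) orders.
Sum over k = 0,...,4: E = 9/9 + 9/8 + 9/7 + 9/6 + 9/5 = 6.71071.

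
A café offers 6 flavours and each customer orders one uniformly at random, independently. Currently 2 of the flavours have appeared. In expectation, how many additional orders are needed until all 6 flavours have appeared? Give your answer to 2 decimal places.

The wait to go from k to k+1 distinct flavours is geometric with mean 6/(6-k).
Sum over k = 2,...,5: E = 6/4 + 6/3 + 6/2 + 6/1 = 12.500.

12.50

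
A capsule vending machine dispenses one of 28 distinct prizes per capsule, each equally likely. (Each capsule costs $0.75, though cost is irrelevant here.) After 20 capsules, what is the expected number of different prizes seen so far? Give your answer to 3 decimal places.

For each prize, P(seen in 20 capsules) = 1 - (27/28)^20 = 0.5168.
By linearity of expectation, E[distinct seen] = 28·(1 - (27/28)^20) = 14.4708.

14.471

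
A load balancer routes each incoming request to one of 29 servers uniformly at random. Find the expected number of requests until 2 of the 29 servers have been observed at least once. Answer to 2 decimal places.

2.04

Going from k to k+1 distinct takes a geometric number of requests with mean 29/(29-k).
Sum over k = 0,...,1: E = 29/29 + 29/28 = 2.036.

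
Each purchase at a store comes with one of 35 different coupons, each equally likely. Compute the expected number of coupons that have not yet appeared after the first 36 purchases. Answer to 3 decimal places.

For each coupon, P(unseen after 36) = (34/35)^36 = 0.3522.
By linearity of expectation, E[unseen] = 35·(34/35)^36 = 12.3271.

12.327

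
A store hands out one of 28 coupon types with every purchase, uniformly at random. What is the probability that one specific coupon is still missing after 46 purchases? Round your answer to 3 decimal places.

0.188

Each purchase misses the fixed coupon with probability (28-1)/28 = 27/28, independently.
P(still missing after 46) = (27/28)^46 = 0.1877.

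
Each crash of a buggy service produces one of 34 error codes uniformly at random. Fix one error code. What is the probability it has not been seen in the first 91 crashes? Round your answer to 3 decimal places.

0.066

Each crash misses the fixed error code with probability (34-1)/34 = 33/34, independently.
P(still missing after 91) = (33/34)^91 = 0.0661.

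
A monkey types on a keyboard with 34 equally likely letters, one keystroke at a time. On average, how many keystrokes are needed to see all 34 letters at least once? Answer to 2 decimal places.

140.02

The wait to go from k to k+1 distinct letters is geometric with mean 34/(34-k).
E[T] = 34/34 + 34/33 + 34/32 + ... + 34/2 + 34/1 = 34·H_{34}.
H_{34} = 4.118, so E[T] = 140.019.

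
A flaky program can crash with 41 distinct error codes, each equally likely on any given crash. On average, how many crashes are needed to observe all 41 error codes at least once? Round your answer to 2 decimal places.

After k distinct error codes have appeared, the next crash gives a new one with probability (41-k)/41, so the expected wait for the (k+1)-th is 41/(41-k).
E[T] = 41/41 + 41/40 + 41/39 + ... + 41/2 + 41/1 = 41·H_{41}.
H_{41} = 4.303, so E[T] = 176.420.

176.42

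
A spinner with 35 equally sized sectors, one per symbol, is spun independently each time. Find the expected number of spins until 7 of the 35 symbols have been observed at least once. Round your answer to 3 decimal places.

With k distinct symbols already seen, the next new one arrives after an expected 35/(35-k) spins.
Sum over k = 0,...,6: E = 35/35 + 35/34 + 35/33 + ... + 35/30 + 35/29 = 7.6864.

7.686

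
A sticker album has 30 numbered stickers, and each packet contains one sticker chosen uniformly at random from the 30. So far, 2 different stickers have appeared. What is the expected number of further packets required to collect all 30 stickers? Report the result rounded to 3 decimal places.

With k distinct stickers already seen, the next new one takes an expected 30/(30-k) packets.
Sum over k = 2,...,29: E = 30/28 + 30/27 + 30/26 + ... + 30/2 + 30/1 = 117.8151.

117.815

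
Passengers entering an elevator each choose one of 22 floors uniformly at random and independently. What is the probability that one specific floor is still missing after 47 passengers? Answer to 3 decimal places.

0.112

On each passenger the fixed floor fails to appear with probability 21/22.
P(still missing after 47) = (21/22)^47 = 0.1123.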